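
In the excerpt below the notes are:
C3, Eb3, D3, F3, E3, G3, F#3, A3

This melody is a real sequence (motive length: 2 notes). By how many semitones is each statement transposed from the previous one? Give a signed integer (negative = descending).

2

Unit = 2 notes; the statements start on C3, D3, E3, F#3, moving up a 2nd each time.
C3 to D3 spans +2 semitones.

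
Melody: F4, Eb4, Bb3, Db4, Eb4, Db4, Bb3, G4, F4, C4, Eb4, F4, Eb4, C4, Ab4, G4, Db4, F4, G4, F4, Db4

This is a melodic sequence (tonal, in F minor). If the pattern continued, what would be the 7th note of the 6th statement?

G4

Grouping in 7s, the 7th note of each cell is Bb3, C4, Db4.
Extending up a 2nd: Eb4 → F4 → G4.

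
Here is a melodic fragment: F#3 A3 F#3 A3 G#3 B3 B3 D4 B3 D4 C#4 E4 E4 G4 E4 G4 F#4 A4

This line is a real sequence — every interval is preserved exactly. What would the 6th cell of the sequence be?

G5 Bb5 G5 Bb5 A5 C6

The 6-note cells begin on F#3, B3, E4 — each up a 4th from the last.
Carrying on: A4 → D5 → G5.
So cell 6 is G5 Bb5 G5 Bb5 A5 C6.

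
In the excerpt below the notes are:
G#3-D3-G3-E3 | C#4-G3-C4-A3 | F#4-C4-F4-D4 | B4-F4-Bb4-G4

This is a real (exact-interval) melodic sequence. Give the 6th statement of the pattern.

A5 Eb5 Ab5 F5

Taking 4-note groups, the heads are G#3, C#4, F#4, B4: the pattern moves up a 4th.
Carrying on: E5 → A5.
So cell 6 is A5 Eb5 Ab5 F5.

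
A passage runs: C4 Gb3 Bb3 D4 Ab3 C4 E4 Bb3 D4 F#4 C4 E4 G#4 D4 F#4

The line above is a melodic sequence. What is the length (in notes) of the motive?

3

15 notes total. Splitting into 5 groups of 3:
C4 Gb3 Bb3 | D4 Ab3 C4 | E4 Bb3 D4 | F#4 C4 E4 | G#4 D4 F#4
That's a consistent up a 2nd shift per cell, and no other grouping gives one.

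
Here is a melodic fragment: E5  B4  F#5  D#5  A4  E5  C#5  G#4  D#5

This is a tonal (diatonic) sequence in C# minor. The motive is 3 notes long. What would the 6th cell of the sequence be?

Taking 3-note groups, the heads are E5, D#5, C#5: the pattern moves down a 2nd.
Carrying on: B4 → A4 → G#4.
From G#4 the diatonic shape gives G#4 D#4 A4.

G#4 D#4 A4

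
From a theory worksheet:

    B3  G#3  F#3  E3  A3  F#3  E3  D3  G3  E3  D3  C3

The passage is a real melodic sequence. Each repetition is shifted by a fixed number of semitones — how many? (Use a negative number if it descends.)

-2

With a 4-note motive the entries are B3, A3, G3, each down a 2nd from the previous.
B3 to A3 spans -2 semitones.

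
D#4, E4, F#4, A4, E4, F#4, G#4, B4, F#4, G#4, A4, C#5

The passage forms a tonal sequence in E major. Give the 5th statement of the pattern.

A4 B4 C#5 E5

Taking 4-note groups, the heads are D#4, E4, F#4: the pattern moves up a 2nd.
Extending up a 2nd: G#4 → A4.
Statement 5 starts on A4 and keeps the same diatonic contour: A4 B4 C#5 E5.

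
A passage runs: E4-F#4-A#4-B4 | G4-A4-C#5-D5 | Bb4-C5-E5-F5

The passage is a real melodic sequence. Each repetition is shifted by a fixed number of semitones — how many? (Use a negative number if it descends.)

3

The 4-note cells begin on E4, G4, Bb4 — each up a 3rd from the last.
E4 to G4 spans +3 semitones.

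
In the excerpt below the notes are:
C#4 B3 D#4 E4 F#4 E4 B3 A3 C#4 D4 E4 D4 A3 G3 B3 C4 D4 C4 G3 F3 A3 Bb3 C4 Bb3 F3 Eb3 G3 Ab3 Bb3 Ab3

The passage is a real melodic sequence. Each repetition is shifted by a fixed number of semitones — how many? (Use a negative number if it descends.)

-2

Taking 6-note groups, the heads are C#4, B3, A3, G3, F3: the pattern moves down a 2nd.
C#4 to B3 spans -2 semitones.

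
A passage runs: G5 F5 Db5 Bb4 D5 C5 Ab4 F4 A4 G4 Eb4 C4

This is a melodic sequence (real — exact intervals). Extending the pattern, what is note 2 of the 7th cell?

B2

The unit is 4 notes. Position-2 pitches of the 3 shown cells: F5, C5, G4.
Carrying that down a 4th forward: D4 → A3 → E3 → B2.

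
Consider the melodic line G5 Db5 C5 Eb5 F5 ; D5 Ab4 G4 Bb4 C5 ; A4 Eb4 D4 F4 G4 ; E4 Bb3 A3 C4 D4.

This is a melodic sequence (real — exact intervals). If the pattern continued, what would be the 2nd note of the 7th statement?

G2

The unit is 5 notes. Position-2 pitches of the 4 shown cells: Db5, Ab4, Eb4, Bb3.
Extending down a 4th: F3 → C3 → G2.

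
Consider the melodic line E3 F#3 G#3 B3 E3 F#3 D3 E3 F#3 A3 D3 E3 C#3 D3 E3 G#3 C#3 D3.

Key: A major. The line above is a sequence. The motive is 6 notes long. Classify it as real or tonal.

Every note is diatonic to A major.
Cell 1 has +2 semitones from note 1 to 2, but cell 3 has +1 — the interval quality changes while the contour stays the same, which is the hallmark of a tonal sequence.

tonal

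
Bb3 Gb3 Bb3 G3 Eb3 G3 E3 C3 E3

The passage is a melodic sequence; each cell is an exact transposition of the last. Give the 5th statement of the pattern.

Taking 3-note groups, the heads are Bb3, G3, E3: the pattern moves down a 3rd.
Carrying on: C#3 → A#2.
Statement 5 starts on A#2 and keeps the same exact contour: A#2 F#2 A#2.

A#2 F#2 A#2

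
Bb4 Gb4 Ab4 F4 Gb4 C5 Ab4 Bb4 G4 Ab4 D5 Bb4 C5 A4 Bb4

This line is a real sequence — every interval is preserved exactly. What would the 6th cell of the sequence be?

Unit = 5 notes; the statements start on Bb4, C5, D5, moving up a 2nd each time.
Extending up a 2nd: E5 → F#5 → G#5.
So cell 6 is G#5 E5 F#5 D#5 E5.

G#5 E5 F#5 D#5 E5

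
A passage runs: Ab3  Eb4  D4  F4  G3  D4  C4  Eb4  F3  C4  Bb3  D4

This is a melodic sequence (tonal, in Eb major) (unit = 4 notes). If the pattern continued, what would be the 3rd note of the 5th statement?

With 4-note cells, note 3 of each statement runs D4, C4, Bb3.
Carrying that down a 2nd forward: Ab3 → G3.

G3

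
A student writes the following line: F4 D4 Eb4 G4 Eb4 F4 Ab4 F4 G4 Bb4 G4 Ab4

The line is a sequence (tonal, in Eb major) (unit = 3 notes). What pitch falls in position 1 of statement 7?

Eb5

The unit is 3 notes. Position-1 pitches of the 4 shown cells: F4, G4, Ab4, Bb4.
Each moves up a 2nd. Continuing: C5 → D5 → Eb5.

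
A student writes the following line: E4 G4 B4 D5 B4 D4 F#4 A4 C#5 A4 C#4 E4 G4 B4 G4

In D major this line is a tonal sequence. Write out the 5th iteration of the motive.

A3 C#4 E4 G4 E4

Unit = 5 notes; the statements start on E4, D4, C#4, moving down a 2nd each time.
Continuing the starts: B3 → A3.
Statement 5 starts on A3 and keeps the same diatonic contour: A3 C#4 E4 G4 E4.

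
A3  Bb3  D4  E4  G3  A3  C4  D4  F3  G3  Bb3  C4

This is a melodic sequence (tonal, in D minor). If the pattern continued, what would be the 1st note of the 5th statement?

D3

Grouping in 4s, the 1st note of each cell is A3, G3, F3.
Extending down a 2nd: E3 → D3.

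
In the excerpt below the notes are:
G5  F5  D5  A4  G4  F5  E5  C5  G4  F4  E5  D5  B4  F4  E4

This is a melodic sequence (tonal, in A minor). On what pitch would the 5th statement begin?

Unit = 5 notes; the statements start on G5, F5, E5, moving down a 2nd each time.
Continuing: D5 → C5. Statement 5 starts on C5.

C5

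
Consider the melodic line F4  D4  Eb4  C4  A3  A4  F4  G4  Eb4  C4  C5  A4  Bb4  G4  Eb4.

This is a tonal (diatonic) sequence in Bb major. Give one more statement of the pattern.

The 5-note cells begin on F4, A4, C5 — each up a 3rd from the last.
So cell 4 is Eb5 C5 D5 Bb4 G4.

Eb5 C5 D5 Bb4 G4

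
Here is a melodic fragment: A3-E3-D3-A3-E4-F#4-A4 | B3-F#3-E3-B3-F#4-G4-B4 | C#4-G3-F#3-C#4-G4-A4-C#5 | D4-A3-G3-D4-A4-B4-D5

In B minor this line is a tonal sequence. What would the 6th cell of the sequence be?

Unit = 7 notes; the statements start on A3, B3, C#4, D4, moving up a 2nd each time.
Continuing the starts: E4 → F#4.
From F#4 the diatonic shape gives F#4 C#4 B3 F#4 C#5 D5 F#5.

F#4 C#4 B3 F#4 C#5 D5 F#5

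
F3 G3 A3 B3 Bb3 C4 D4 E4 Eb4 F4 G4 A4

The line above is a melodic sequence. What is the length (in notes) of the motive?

There are 12 notes; a 4-note unit gives 3 cells:
F3 G3 A3 B3 | Bb3 C4 D4 E4 | Eb4 F4 G4 A4
That's a consistent up a 4th shift per cell, and no other grouping gives one.

4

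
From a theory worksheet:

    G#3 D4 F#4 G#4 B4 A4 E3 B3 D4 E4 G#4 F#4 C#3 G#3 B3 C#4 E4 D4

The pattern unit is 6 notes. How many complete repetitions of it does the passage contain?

3

18 notes in groups of 6 gives 18/6 = 3 statements.
Starts: G#3, E3, C#3 — each down a 3rd.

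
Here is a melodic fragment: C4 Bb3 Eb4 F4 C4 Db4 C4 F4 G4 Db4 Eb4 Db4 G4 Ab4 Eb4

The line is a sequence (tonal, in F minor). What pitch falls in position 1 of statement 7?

Bb4

Grouping in 5s, the 1st note of each cell is C4, Db4, Eb4.
Extending up a 2nd: F4 → G4 → Ab4 → Bb4.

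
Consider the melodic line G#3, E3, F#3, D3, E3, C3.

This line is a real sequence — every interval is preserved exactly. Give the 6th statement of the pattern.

Bb2 Gb2

With a 2-note motive the entries are G#3, F#3, E3, each down a 2nd from the previous.
Continuing the starts: D3 → C3 → Bb2.
Statement 6 starts on Bb2 and keeps the same exact contour: Bb2 Gb2.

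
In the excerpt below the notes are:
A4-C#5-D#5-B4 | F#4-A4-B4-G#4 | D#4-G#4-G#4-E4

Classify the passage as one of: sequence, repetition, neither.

neither

Note 2 of cell 3 is G#4; if this were a sequence it would be F#4. No unit length gives a consistent transposition pattern.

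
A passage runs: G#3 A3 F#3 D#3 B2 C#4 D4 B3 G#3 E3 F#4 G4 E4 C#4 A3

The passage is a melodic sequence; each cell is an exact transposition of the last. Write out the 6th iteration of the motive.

The 5-note cells begin on G#3, C#4, F#4 — each up a 4th from the last.
Extending up a 4th: B4 → E5 → A5.
From A5 the exact shape gives A5 Bb5 G5 E5 C5.

A5 Bb5 G5 E5 C5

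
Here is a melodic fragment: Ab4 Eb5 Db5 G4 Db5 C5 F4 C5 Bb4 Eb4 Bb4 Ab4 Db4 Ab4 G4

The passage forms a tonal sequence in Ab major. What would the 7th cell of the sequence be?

Taking 3-note groups, the heads are Ab4, G4, F4, Eb4, Db4: the pattern moves down a 2nd.
Continuing the starts: C4 → Bb3.
Statement 7 starts on Bb3 and keeps the same diatonic contour: Bb3 F4 Eb4.

Bb3 F4 Eb4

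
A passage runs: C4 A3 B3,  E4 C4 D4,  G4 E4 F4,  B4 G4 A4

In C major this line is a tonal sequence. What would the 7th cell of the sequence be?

A5 F5 G5

Unit = 3 notes; the statements start on C4, E4, G4, B4, moving up a 3rd each time.
Extending up a 3rd: D5 → F5 → A5.
So cell 7 is A5 F5 G5.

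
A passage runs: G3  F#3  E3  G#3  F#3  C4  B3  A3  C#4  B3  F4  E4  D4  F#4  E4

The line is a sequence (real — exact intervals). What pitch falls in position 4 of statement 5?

With 5-note cells, note 4 of each statement runs G#3, C#4, F#4.
Extending up a 4th: B4 → E5.

E5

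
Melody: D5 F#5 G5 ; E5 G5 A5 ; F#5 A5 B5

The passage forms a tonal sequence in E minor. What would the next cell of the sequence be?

G5 B5 C6

The 3-note cells begin on D5, E5, F#5 — each up a 2nd from the last.
So cell 4 is G5 B5 C6.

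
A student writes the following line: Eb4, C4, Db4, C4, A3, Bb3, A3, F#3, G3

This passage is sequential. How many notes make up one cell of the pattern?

3

9 notes total. Splitting into 3 groups of 3:
Eb4 C4 Db4 | C4 A3 Bb3 | A3 F#3 G3
That's a consistent down a 3rd shift per cell, and no other grouping gives one.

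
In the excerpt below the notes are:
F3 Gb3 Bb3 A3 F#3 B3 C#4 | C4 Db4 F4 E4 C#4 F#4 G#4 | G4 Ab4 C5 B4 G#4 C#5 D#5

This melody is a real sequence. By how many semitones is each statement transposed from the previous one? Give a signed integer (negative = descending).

Unit = 7 notes; the statements start on F3, C4, G4, moving up a 5th each time.
F3 to C4 spans +7 semitones.

7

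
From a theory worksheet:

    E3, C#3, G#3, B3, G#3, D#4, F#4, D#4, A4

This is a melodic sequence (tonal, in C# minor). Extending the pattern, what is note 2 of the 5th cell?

Grouping in 3s, the 2nd note of each cell is C#3, G#3, D#4.
Carrying that up a 5th forward: A4 → E5.

E5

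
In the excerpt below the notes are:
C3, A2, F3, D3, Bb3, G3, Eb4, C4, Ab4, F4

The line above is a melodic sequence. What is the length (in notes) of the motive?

Try groups of 2 (5 cells in 10 notes):
C3 A2 | F3 D3 | Bb3 G3 | Eb4 C4 | Ab4 F4
Each cell is the previous one up a 4th — so the unit is 2 notes.

2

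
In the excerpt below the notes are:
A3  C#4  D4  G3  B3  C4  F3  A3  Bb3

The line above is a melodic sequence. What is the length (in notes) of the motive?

3

9 notes total. Splitting into 3 groups of 3:
A3 C#4 D4 | G3 B3 C4 | F3 A3 Bb3
That's a consistent down a 2nd shift per cell, and no other grouping gives one.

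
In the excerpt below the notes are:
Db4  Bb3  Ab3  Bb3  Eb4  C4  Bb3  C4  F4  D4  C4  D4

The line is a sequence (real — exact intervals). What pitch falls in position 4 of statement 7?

A#4

With 4-note cells, note 4 of each statement runs Bb3, C4, D4.
Extending up a 2nd: E4 → F#4 → G#4 → A#4.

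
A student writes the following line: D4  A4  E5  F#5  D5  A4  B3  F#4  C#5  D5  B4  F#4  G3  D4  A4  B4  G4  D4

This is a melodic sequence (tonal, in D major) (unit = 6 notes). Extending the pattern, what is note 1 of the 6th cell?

The unit is 6 notes. Position-1 pitches of the 3 shown cells: D4, B3, G3.
Extending down a 3rd: E3 → C#3 → A2.

A2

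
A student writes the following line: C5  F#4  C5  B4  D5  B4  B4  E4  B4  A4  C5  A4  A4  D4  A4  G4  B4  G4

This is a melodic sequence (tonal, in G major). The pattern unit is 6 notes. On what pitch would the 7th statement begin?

The 6-note cells begin on C5, B4, A4 — each down a 2nd from the last.
Extending the heads down a 2nd: G4 → F#4 → E4 → D4.

D4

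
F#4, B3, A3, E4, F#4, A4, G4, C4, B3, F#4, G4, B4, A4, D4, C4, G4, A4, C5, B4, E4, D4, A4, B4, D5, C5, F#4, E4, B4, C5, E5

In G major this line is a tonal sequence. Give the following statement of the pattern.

The 6-note cells begin on F#4, G4, A4, B4, C5 — each up a 2nd from the last.
So cell 6 is D5 G4 F#4 C5 D5 F#5.

D5 G4 F#4 C5 D5 F#5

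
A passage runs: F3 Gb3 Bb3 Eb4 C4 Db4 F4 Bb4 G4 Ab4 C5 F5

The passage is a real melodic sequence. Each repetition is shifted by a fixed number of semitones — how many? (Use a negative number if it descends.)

Taking 4-note groups, the heads are F3, C4, G4: the pattern moves up a 5th.
F3 to C4 spans +7 semitones.

7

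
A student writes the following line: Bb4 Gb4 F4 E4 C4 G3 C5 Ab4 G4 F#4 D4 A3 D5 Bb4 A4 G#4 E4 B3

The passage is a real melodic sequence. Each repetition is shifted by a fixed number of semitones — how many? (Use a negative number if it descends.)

Unit = 6 notes; the statements start on Bb4, C5, D5, moving up a 2nd each time.
Counting half-steps from Bb4 to C5: 2.

2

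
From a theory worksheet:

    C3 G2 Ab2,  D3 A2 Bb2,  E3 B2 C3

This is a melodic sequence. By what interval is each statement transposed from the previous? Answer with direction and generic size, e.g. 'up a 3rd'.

The 3-note cells begin on C3, D3, E3 — each up a 2nd from the last.
C3 to D3 is up a 2nd.

up a 2nd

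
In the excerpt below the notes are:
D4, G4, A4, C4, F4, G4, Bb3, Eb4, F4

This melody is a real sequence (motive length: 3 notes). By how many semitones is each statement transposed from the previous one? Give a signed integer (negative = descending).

-2

With a 3-note motive the entries are D4, C4, Bb3, each down a 2nd from the previous.
D4 to C4 spans -2 semitones.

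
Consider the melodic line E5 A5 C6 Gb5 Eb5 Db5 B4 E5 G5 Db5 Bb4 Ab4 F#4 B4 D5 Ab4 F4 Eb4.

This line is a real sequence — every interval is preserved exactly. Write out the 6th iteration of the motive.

D#3 G#3 B3 F3 D3 C3

Taking 6-note groups, the heads are E5, B4, F#4: the pattern moves down a 4th.
Carrying on: C#4 → G#3 → D#3.
Statement 6 starts on D#3 and keeps the same exact contour: D#3 G#3 B3 F3 D3 C3.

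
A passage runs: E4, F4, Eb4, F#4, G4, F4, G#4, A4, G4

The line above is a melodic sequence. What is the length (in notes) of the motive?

9 notes total. Splitting into 3 groups of 3:
E4 F4 Eb4 | F#4 G4 F4 | G#4 A4 G4
Each cell is the previous one up a 2nd — so the unit is 3 notes.

3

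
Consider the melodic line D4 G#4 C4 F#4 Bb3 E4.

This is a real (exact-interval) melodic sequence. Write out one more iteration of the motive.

Ab3 D4

The 2-note cells begin on D4, C4, Bb3 — each down a 2nd from the last.
So cell 4 is Ab3 D4.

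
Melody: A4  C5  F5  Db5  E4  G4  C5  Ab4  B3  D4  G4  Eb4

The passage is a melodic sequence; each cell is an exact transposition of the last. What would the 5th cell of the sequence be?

The 4-note cells begin on A4, E4, B3 — each down a 4th from the last.
Continuing the starts: F#3 → C#3.
So cell 5 is C#3 E3 A3 F3.

C#3 E3 A3 F3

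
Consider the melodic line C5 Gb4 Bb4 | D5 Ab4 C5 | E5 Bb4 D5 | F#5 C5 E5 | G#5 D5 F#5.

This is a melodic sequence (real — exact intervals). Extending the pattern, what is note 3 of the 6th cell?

G#5

The unit is 3 notes. Position-3 pitches of the 5 shown cells: Bb4, C5, D5, E5, F#5.
From F#5, up a 2nd gives G#5.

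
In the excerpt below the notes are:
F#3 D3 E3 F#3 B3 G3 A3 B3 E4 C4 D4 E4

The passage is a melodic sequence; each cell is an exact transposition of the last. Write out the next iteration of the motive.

A4 F4 G4 A4

Taking 4-note groups, the heads are F#3, B3, E4: the pattern moves up a 4th.
So cell 4 is A4 F4 G4 A4.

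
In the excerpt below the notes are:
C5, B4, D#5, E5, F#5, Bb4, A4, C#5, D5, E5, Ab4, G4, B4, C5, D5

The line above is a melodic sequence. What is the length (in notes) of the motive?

There are 15 notes; a 5-note unit gives 3 cells:
C5 B4 D#5 E5 F#5 | Bb4 A4 C#5 D5 E5 | Ab4 G4 B4 C5 D5
Every group is a transposition down a 2nd of the one before; no shorter unit works.

5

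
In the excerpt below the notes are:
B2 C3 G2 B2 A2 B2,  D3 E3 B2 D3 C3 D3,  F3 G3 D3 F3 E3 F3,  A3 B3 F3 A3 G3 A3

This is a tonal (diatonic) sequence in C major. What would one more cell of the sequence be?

Taking 6-note groups, the heads are B2, D3, F3, A3: the pattern moves up a 3rd.
So cell 5 is C4 D4 A3 C4 B3 C4.

C4 D4 A3 C4 B3 C4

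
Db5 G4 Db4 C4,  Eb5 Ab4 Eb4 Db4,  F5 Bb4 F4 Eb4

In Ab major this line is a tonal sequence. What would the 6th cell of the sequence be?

Bb5 Eb5 Bb4 Ab4

Taking 4-note groups, the heads are Db5, Eb5, F5: the pattern moves up a 2nd.
Carrying on: G5 → Ab5 → Bb5.
Statement 6 starts on Bb5 and keeps the same diatonic contour: Bb5 Eb5 Bb4 Ab4.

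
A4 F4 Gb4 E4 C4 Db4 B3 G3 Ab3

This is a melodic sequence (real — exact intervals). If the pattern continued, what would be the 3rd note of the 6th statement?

Grouping in 3s, the 3rd note of each cell is Gb4, Db4, Ab3.
Each moves down a 4th. Continuing: Eb3 → Bb2 → F2.

F2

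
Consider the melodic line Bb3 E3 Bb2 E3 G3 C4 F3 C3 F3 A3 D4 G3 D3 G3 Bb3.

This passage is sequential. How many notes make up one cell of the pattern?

There are 15 notes; a 5-note unit gives 3 cells:
Bb3 E3 Bb2 E3 G3 | C4 F3 C3 F3 A3 | D4 G3 D3 G3 Bb3
That's a consistent up a 2nd shift per cell, and no other grouping gives one.

5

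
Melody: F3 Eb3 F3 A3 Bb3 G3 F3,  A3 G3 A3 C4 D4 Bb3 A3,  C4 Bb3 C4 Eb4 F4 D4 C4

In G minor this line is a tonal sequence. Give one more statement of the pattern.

Eb4 D4 Eb4 G4 A4 F4 Eb4

With a 7-note motive the entries are F3, A3, C4, each up a 3rd from the previous.
So cell 4 is Eb4 D4 Eb4 G4 A4 F4 Eb4.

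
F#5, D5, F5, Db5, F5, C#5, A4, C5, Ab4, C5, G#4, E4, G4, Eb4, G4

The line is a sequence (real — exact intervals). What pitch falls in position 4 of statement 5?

With 5-note cells, note 4 of each statement runs Db5, Ab4, Eb4.
Each moves down a 4th. Continuing: Bb3 → F3.

F3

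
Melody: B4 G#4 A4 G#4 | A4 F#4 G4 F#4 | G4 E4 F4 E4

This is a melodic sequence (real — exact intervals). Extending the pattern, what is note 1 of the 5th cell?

Eb4

The unit is 4 notes. Position-1 pitches of the 3 shown cells: B4, A4, G4.
Carrying that down a 2nd forward: F4 → Eb4.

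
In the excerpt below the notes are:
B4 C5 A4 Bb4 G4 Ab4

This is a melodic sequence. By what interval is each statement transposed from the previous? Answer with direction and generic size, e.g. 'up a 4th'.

Taking 2-note groups, the heads are B4, A4, G4: the pattern moves down a 2nd.
From B4 to A4: down a 2nd.

down a 2nd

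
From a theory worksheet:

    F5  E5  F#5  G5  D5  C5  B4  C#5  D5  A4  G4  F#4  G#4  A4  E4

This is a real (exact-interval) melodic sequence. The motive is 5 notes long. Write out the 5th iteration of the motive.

A3 G#3 A#3 B3 F#3

Taking 5-note groups, the heads are F5, C5, G4: the pattern moves down a 4th.
Continuing the starts: D4 → A3.
From A3 the exact shape gives A3 G#3 A#3 B3 F#3.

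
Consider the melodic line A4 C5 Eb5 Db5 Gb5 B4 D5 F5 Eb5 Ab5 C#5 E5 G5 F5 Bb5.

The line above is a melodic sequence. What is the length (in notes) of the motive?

There are 15 notes; a 5-note unit gives 3 cells:
A4 C5 Eb5 Db5 Gb5 | B4 D5 F5 Eb5 Ab5 | C#5 E5 G5 F5 Bb5
Every group is a transposition up a 2nd of the one before; no shorter unit works.

5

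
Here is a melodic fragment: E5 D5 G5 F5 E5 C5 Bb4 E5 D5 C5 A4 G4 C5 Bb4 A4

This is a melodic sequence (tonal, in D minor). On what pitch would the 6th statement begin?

Bb3

The 5-note cells begin on E5, C5, A4 — each down a 3rd from the last.
Extending the heads down a 3rd: F4 → D4 → Bb3.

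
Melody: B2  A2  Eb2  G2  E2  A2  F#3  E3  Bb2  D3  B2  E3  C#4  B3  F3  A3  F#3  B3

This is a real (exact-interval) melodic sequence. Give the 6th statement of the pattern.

A#5 G#5 D5 F#5 D#5 G#5

With a 6-note motive the entries are B2, F#3, C#4, each up a 5th from the previous.
Continuing the starts: G#4 → D#5 → A#5.
From A#5 the exact shape gives A#5 G#5 D5 F#5 D#5 G#5.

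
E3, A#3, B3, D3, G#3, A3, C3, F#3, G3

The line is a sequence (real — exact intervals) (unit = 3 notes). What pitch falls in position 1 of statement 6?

Gb2

The unit is 3 notes. Position-1 pitches of the 3 shown cells: E3, D3, C3.
Each moves down a 2nd. Continuing: Bb2 → Ab2 → Gb2.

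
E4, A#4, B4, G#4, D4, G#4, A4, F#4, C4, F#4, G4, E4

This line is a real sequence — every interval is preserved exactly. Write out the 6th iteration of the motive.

Gb3 C4 Db4 Bb3

The 4-note cells begin on E4, D4, C4 — each down a 2nd from the last.
Carrying on: Bb3 → Ab3 → Gb3.
Statement 6 starts on Gb3 and keeps the same exact contour: Gb3 C4 Db4 Bb3.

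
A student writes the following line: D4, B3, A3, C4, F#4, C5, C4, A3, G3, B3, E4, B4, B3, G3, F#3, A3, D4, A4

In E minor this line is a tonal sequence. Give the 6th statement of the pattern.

Unit = 6 notes; the statements start on D4, C4, B3, moving down a 2nd each time.
Carrying on: A3 → G3 → F#3.
So cell 6 is F#3 D3 C3 E3 A3 E4.

F#3 D3 C3 E3 A3 E4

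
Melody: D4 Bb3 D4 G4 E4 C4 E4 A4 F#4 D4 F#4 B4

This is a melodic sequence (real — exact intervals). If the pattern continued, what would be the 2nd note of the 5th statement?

F#4

With 4-note cells, note 2 of each statement runs Bb3, C4, D4.
Extending up a 2nd: E4 → F#4.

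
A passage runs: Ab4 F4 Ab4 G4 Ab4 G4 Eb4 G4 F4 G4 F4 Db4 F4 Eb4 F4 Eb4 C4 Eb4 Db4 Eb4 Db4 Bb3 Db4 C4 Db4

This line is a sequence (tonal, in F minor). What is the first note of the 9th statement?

Unit = 5 notes; the statements start on Ab4, G4, F4, Eb4, Db4, moving down a 2nd each time.
Continuing: C4 → Bb3 → Ab3 → G3. Statement 9 starts on G3.

G3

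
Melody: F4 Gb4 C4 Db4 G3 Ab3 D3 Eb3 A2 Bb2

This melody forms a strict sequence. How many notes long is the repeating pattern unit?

Try groups of 2 (5 cells in 10 notes):
F4 Gb4 | C4 Db4 | G3 Ab3 | D3 Eb3 | A2 Bb2
Each cell is the previous one down a 4th — so the unit is 2 notes.

2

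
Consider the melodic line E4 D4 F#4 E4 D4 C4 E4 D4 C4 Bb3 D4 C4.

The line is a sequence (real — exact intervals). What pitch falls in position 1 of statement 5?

The unit is 4 notes. Position-1 pitches of the 3 shown cells: E4, D4, C4.
Each moves down a 2nd. Continuing: Bb3 → Ab3.

Ab3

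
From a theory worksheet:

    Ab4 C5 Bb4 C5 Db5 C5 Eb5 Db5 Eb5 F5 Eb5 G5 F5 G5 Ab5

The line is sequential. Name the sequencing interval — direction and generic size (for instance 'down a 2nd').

The 5-note cells begin on Ab4, C5, Eb5 — each up a 3rd from the last.
From Ab4 to C5: up a 3rd.

up a 3rd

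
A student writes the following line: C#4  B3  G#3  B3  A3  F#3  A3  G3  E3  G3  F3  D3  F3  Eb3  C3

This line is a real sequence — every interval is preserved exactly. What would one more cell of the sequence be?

With a 3-note motive the entries are C#4, B3, A3, G3, F3, each down a 2nd from the previous.
So cell 6 is Eb3 Db3 Bb2.

Eb3 Db3 Bb2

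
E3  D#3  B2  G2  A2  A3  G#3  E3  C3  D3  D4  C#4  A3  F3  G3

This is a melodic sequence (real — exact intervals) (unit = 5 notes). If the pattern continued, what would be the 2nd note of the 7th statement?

The unit is 5 notes. Position-2 pitches of the 3 shown cells: D#3, G#3, C#4.
Extending up a 4th: F#4 → B4 → E5 → A5.

A5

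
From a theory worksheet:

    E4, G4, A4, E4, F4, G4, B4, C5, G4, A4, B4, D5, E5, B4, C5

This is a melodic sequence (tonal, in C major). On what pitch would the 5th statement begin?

Unit = 5 notes; the statements start on E4, G4, B4, moving up a 3rd each time.
Continuing: D5 → F5. Statement 5 starts on F5.

F5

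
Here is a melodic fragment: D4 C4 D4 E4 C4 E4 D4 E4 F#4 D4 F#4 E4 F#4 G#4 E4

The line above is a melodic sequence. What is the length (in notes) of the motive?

5

There are 15 notes; a 5-note unit gives 3 cells:
D4 C4 D4 E4 C4 | E4 D4 E4 F#4 D4 | F#4 E4 F#4 G#4 E4
Each cell is the previous one up a 2nd — so the unit is 5 notes.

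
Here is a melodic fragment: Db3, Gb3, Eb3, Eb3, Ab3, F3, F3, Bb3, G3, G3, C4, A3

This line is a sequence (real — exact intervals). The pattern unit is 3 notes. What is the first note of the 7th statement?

With a 3-note motive the entries are Db3, Eb3, F3, G3, each up a 2nd from the previous.
Continuing: A3 → B3 → C#4. Statement 7 starts on C#4.

C#4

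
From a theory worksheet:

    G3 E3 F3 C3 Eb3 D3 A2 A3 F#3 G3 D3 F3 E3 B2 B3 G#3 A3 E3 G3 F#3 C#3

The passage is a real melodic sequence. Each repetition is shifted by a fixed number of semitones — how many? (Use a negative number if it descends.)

2

With a 7-note motive the entries are G3, A3, B3, each up a 2nd from the previous.
Counting half-steps from G3 to A3: 2.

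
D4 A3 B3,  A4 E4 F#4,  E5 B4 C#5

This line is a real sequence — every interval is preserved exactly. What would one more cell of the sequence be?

The 3-note cells begin on D4, A4, E5 — each up a 5th from the last.
So cell 4 is B5 F#5 G#5.

B5 F#5 G#5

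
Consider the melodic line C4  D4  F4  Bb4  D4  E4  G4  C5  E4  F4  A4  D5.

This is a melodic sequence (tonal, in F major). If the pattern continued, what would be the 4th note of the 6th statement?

The unit is 4 notes. Position-4 pitches of the 3 shown cells: Bb4, C5, D5.
Each moves up a 2nd. Continuing: E5 → F5 → G5.

G5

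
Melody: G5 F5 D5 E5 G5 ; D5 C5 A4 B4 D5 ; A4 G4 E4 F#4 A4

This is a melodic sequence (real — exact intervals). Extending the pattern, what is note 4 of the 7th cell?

The unit is 5 notes. Position-4 pitches of the 3 shown cells: E5, B4, F#4.
Extending down a 4th: C#4 → G#3 → D#3 → A#2.

A#2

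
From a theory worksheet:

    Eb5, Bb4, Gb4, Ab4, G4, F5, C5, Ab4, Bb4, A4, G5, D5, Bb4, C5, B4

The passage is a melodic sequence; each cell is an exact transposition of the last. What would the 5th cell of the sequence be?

Taking 5-note groups, the heads are Eb5, F5, G5: the pattern moves up a 2nd.
Continuing the starts: A5 → B5.
From B5 the exact shape gives B5 F#5 D5 E5 D#5.

B5 F#5 D5 E5 D#5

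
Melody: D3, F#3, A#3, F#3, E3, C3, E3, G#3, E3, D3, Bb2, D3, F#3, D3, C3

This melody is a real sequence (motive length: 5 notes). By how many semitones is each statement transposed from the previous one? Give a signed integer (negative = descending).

-2

With a 5-note motive the entries are D3, C3, Bb2, each down a 2nd from the previous.
Counting half-steps from D3 to C3: -2.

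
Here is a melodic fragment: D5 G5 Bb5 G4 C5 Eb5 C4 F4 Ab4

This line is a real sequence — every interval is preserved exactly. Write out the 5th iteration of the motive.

The 3-note cells begin on D5, G4, C4 — each down a 5th from the last.
Continuing the starts: F3 → Bb2.
So cell 5 is Bb2 Eb3 Gb3.

Bb2 Eb3 Gb3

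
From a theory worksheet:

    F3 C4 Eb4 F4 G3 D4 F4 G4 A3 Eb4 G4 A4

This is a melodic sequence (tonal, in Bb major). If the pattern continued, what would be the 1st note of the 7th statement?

Grouping in 4s, the 1st note of each cell is F3, G3, A3.
Carrying that up a 2nd forward: Bb3 → C4 → D4 → Eb4.

Eb4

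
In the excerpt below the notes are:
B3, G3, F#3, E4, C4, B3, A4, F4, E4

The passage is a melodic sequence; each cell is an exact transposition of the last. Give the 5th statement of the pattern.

G5 Eb5 D5

Taking 3-note groups, the heads are B3, E4, A4: the pattern moves up a 4th.
Extending up a 4th: D5 → G5.
Statement 5 starts on G5 and keeps the same exact contour: G5 Eb5 D5.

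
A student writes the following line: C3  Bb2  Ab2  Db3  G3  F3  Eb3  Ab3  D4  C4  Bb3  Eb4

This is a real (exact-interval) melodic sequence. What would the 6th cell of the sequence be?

B5 A5 G5 C6

Unit = 4 notes; the statements start on C3, G3, D4, moving up a 5th each time.
Carrying on: A4 → E5 → B5.
Statement 6 starts on B5 and keeps the same exact contour: B5 A5 G5 C6.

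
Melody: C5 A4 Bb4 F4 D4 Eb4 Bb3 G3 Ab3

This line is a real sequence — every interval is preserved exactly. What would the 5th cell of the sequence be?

Taking 3-note groups, the heads are C5, F4, Bb3: the pattern moves down a 5th.
Extending down a 5th: Eb3 → Ab2.
Statement 5 starts on Ab2 and keeps the same exact contour: Ab2 F2 Gb2.

Ab2 F2 Gb2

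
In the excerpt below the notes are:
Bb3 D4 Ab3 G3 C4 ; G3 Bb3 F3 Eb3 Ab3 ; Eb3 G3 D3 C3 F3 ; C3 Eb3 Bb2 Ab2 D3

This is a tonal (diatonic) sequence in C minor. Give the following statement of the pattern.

Ab2 C3 G2 F2 Bb2

With a 5-note motive the entries are Bb3, G3, Eb3, C3, each down a 3rd from the previous.
So cell 5 is Ab2 C3 G2 F2 Bb2.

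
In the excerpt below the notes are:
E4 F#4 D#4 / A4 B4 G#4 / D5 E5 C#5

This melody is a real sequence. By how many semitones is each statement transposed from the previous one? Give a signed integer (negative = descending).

With a 3-note motive the entries are E4, A4, D5, each up a 4th from the previous.
Counting half-steps from E4 to A4: 5.

5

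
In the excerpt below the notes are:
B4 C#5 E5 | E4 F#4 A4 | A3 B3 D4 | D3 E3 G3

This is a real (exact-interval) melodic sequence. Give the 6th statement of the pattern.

C2 D2 F2

Unit = 3 notes; the statements start on B4, E4, A3, D3, moving down a 5th each time.
Continuing the starts: G2 → C2.
From C2 the exact shape gives C2 D2 F2.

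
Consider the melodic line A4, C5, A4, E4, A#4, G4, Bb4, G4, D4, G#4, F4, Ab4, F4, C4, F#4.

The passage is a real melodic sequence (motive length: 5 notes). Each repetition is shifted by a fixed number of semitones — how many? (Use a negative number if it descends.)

-2

Unit = 5 notes; the statements start on A4, G4, F4, moving down a 2nd each time.
A4 to G4 spans -2 semitones.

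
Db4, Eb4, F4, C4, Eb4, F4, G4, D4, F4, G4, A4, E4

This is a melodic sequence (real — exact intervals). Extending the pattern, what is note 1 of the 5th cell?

A4

With 4-note cells, note 1 of each statement runs Db4, Eb4, F4.
Each moves up a 2nd. Continuing: G4 → A4.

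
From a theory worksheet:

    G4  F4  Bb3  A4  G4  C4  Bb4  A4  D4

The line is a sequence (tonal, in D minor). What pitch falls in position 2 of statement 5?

Grouping in 3s, the 2nd note of each cell is F4, G4, A4.
Carrying that up a 2nd forward: Bb4 → C5.

C5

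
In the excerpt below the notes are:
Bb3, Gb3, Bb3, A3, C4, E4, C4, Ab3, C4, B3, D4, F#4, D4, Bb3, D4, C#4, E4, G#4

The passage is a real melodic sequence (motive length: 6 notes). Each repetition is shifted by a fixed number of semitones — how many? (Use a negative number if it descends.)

The 6-note cells begin on Bb3, C4, D4 — each up a 2nd from the last.
Counting half-steps from Bb3 to C4: 2.

2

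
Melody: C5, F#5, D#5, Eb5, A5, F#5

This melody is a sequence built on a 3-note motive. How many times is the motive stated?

6 notes in groups of 3 gives 6/3 = 2 statements.
Starts: C5, Eb5 — each up a 3rd.

2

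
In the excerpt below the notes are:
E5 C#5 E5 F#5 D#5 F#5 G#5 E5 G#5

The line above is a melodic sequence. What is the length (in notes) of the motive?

9 notes total. Splitting into 3 groups of 3:
E5 C#5 E5 | F#5 D#5 F#5 | G#5 E5 G#5
That's a consistent up a 2nd shift per cell, and no other grouping gives one.

3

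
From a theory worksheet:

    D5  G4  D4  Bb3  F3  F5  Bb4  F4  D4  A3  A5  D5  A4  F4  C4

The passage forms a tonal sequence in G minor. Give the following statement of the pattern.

The 5-note cells begin on D5, F5, A5 — each up a 3rd from the last.
So cell 4 is C6 F5 C5 A4 Eb4.

C6 F5 C5 A4 Eb4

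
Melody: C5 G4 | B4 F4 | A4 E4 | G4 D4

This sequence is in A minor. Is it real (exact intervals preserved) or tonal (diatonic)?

Every note is diatonic to A minor.
Cell 1 has -5 semitones from note 1 to 2, but cell 2 has -6 — the interval quality changes while the contour stays the same, which is the hallmark of a tonal sequence.

tonal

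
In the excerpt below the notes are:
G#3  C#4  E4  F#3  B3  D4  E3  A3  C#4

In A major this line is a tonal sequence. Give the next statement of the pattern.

D3 G#3 B3

Taking 3-note groups, the heads are G#3, F#3, E3: the pattern moves down a 2nd.
Statement 4 starts on D3 and keeps the same diatonic contour: D3 G#3 B3.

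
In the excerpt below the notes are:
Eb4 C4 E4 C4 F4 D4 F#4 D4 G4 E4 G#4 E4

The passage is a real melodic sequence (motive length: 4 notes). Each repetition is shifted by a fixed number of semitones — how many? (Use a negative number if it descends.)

Unit = 4 notes; the statements start on Eb4, F4, G4, moving up a 2nd each time.
Eb4→F4 is 65 − 63 = 2 semitones.

2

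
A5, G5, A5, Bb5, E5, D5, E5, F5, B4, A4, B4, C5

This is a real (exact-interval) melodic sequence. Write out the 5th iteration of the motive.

The 4-note cells begin on A5, E5, B4 — each down a 4th from the last.
Extending down a 4th: F#4 → C#4.
So cell 5 is C#4 B3 C#4 D4.

C#4 B3 C#4 D4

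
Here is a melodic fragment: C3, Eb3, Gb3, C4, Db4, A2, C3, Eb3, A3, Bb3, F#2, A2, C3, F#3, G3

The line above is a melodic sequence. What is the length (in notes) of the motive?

Try groups of 5 (3 cells in 15 notes):
C3 Eb3 Gb3 C4 Db4 | A2 C3 Eb3 A3 Bb3 | F#2 A2 C3 F#3 G3
Each cell is the previous one down a 3rd — so the unit is 5 notes.

5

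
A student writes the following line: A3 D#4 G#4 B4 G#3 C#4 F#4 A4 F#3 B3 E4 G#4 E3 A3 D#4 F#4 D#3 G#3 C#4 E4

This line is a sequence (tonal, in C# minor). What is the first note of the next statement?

With a 4-note motive the entries are A3, G#3, F#3, E3, D#3, each down a 2nd from the previous.
One more step down a 2nd gives C#3.

C#3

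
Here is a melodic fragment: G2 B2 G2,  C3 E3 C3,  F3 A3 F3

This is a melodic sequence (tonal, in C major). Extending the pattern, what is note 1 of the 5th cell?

E4

The unit is 3 notes. Position-1 pitches of the 3 shown cells: G2, C3, F3.
Extending up a 4th: B3 → E4.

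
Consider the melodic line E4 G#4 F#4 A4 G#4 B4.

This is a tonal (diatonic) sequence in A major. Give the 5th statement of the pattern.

B4 D5

The 2-note cells begin on E4, F#4, G#4 — each up a 2nd from the last.
Extending up a 2nd: A4 → B4.
Statement 5 starts on B4 and keeps the same diatonic contour: B4 D5.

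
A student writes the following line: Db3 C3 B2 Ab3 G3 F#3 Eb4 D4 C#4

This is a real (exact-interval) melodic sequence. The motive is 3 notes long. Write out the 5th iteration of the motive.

F5 E5 D#5

Unit = 3 notes; the statements start on Db3, Ab3, Eb4, moving up a 5th each time.
Carrying on: Bb4 → F5.
So cell 5 is F5 E5 D#5.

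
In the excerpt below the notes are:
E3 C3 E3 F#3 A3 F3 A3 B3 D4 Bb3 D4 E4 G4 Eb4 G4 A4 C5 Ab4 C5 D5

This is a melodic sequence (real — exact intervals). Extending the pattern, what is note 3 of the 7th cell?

Bb5

With 4-note cells, note 3 of each statement runs E3, A3, D4, G4, C5.
Each moves up a 4th. Continuing: F5 → Bb5.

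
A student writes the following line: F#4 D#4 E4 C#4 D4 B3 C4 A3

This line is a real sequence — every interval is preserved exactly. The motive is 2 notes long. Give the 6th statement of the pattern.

Taking 2-note groups, the heads are F#4, E4, D4, C4: the pattern moves down a 2nd.
Continuing the starts: Bb3 → Ab3.
From Ab3 the exact shape gives Ab3 F3.

Ab3 F3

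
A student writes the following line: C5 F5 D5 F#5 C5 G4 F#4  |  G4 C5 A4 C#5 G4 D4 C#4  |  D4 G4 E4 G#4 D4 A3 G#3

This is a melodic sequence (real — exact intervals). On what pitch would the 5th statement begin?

E3

Unit = 7 notes; the statements start on C5, G4, D4, moving down a 4th each time.
Extending the heads down a 4th: A3 → E3.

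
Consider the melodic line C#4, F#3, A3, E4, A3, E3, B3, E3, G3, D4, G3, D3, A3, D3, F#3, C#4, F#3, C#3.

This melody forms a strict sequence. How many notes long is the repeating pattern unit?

6

There are 18 notes; a 6-note unit gives 3 cells:
C#4 F#3 A3 E4 A3 E3 | B3 E3 G3 D4 G3 D3 | A3 D3 F#3 C#4 F#3 C#3
That's a consistent down a 2nd shift per cell, and no other grouping gives one.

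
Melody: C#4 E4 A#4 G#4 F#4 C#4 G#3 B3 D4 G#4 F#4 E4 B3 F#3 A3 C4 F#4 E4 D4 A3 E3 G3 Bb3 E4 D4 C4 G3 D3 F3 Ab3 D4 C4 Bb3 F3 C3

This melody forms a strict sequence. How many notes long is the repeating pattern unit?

There are 35 notes; a 7-note unit gives 5 cells:
C#4 E4 A#4 G#4 F#4 C#4 G#3 | B3 D4 G#4 F#4 E4 B3 F#3 | A3 C4 F#4 E4 D4 A3 E3 | G3 Bb3 E4 D4 C4 G3 D3 | F3 Ab3 D4 C4 Bb3 F3 C3
Each cell is the previous one down a 2nd — so the unit is 7 notes.

7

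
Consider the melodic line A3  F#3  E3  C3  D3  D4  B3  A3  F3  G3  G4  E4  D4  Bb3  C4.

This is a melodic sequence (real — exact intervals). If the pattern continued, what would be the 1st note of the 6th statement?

Grouping in 5s, the 1st note of each cell is A3, D4, G4.
Extending up a 4th: C5 → F5 → Bb5.

Bb5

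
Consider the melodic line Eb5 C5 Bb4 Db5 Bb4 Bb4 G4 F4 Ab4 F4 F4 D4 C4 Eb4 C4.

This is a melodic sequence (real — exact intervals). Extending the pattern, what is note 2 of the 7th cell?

The unit is 5 notes. Position-2 pitches of the 3 shown cells: C5, G4, D4.
Carrying that down a 4th forward: A3 → E3 → B2 → F#2.

F#2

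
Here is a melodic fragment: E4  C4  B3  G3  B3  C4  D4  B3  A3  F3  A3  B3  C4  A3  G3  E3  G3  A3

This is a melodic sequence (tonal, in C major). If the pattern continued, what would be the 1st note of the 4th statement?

B3

Grouping in 6s, the 1st note of each cell is E4, D4, C4.
From C4, down a 2nd gives B3.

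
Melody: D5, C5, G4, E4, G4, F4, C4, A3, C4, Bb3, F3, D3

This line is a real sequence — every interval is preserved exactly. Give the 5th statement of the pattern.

With a 4-note motive the entries are D5, G4, C4, each down a 5th from the previous.
Carrying on: F3 → Bb2.
So cell 5 is Bb2 Ab2 Eb2 C2.

Bb2 Ab2 Eb2 C2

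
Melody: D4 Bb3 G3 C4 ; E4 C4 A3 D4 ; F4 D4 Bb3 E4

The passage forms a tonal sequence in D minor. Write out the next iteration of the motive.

G4 E4 C4 F4

With a 4-note motive the entries are D4, E4, F4, each up a 2nd from the previous.
Statement 4 starts on G4 and keeps the same diatonic contour: G4 E4 C4 F4.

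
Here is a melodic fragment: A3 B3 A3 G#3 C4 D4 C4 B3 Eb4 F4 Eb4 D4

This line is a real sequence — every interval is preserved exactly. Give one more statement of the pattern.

Gb4 Ab4 Gb4 F4

Taking 4-note groups, the heads are A3, C4, Eb4: the pattern moves up a 3rd.
Statement 4 starts on Gb4 and keeps the same exact contour: Gb4 Ab4 Gb4 F4.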